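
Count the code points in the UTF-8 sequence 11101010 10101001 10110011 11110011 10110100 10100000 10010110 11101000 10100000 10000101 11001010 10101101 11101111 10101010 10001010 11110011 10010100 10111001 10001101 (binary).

6

Byte at offset 0: 0xEA = 11101010 → 3-byte char (#1). Advance 3.
Byte at offset 3: 0xF3 = 11110011 → 4-byte char (#2). Advance 4.
Byte at offset 7: 0xE8 = 11101000 → 3-byte char (#3). Advance 3.
Byte at offset 10: 0xCA = 11001010 → 2-byte char (#4). Advance 2.
Byte at offset 12: 0xEF = 11101111 → 3-byte char (#5). Advance 3.
Byte at offset 15: 0xF3 = 11110011 → 4-byte char (#6). Advance 4.
Reached end at offset 19 after 6 code points.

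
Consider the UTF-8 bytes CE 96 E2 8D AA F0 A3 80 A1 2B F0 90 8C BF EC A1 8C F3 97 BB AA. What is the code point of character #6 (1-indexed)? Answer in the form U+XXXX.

U+C84C

Offset 0: leading byte 0xCE = 11001110 → 2-byte char #1 = CE 96.
Offset 2: leading byte 0xE2 = 11100010 → 3-byte char #2 = E2 8D AA.
Offset 5: leading byte 0xF0 = 11110000 → 4-byte char #3 = F0 A3 80 A1.
Offset 9: leading byte 0x2B = 00101011 → 1-byte char #4 = 2B.
Offset 10: leading byte 0xF0 = 11110000 → 4-byte char #5 = F0 90 8C BF.
Offset 14: leading byte 0xEC = 11101100 → 3-byte char #6 = EC A1 8C.
Leading byte 0xEC = 11101100 matches 1110xxxx → 3-byte sequence.
Byte 1: 0xEC = 11101100, payload 1100 (4 bits).
Byte 2: 0xA1 = 10100001 (10xxxxxx ✓), payload 100001.
Byte 3: 0x8C = 10001100 (10xxxxxx ✓), payload 001100.
Concatenate: 1100100001001100 = 0xC84C (16 bits → U+C84C).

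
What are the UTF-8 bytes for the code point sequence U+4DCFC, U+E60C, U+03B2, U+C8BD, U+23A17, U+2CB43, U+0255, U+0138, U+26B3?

F1 8D B3 BC EE 98 8C CE B2 EC A2 BD F0 A3 A8 97 F0 AC AD 83 C9 95 C4 B8 E2 9A B3

U+4DCFC: 4-byte form → F1 8D B3 BC.
U+E60C: 3-byte form → EE 98 8C.
U+03B2: 2-byte form → CE B2.
U+C8BD: 3-byte form → EC A2 BD.
U+23A17: 4-byte form → F0 A3 A8 97.
U+2CB43: 4-byte form → F0 AC AD 83.
U+0255: 2-byte form → C9 95.
U+0138: 2-byte form → C4 B8.
U+26B3: 3-byte form → E2 9A B3.
Concatenated (27 bytes): F1 8D B3 BC EE 98 8C CE B2 EC A2 BD F0 A3 A8 97 F0 AC AD 83 C9 95 C4 B8 E2 9A B3.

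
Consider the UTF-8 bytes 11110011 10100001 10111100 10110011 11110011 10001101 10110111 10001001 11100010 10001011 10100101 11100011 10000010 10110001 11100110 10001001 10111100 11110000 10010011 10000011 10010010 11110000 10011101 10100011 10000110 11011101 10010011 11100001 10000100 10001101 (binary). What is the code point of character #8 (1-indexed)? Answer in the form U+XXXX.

Offset 0: leading byte 0xF3 = 11110011 → 4-byte char #1 = F3 A1 BC B3.
Offset 4: leading byte 0xF3 = 11110011 → 4-byte char #2 = F3 8D B7 89.
Offset 8: leading byte 0xE2 = 11100010 → 3-byte char #3 = E2 8B A5.
Offset 11: leading byte 0xE3 = 11100011 → 3-byte char #4 = E3 82 B1.
Offset 14: leading byte 0xE6 = 11100110 → 3-byte char #5 = E6 89 BC.
Offset 17: leading byte 0xF0 = 11110000 → 4-byte char #6 = F0 93 83 92.
Offset 21: leading byte 0xF0 = 11110000 → 4-byte char #7 = F0 9D A3 86.
Offset 25: leading byte 0xDD = 11011101 → 2-byte char #8 = DD 93.
Leading byte 0xDD = 11011101 matches 110xxxxx → 2-byte sequence.
Byte 1: 0xDD = 11011101, payload 11101 (5 bits).
Byte 2: 0x93 = 10010011 (10xxxxxx ✓), payload 010011.
Concatenate: 11101010011 = 0x753 (11 bits → U+0753).

U+0753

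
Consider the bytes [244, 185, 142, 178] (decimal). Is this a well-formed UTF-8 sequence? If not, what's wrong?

Leading byte 0xF4 = 11110100 → 4-byte form.
Payload = 0x1393B2, which exceeds U+10FFFF, the maximum Unicode code point. (Leading bytes F5–FF, or F4 followed by ≥ 0x90, are invalid.)

invalid (encodes a value above U+10FFFF)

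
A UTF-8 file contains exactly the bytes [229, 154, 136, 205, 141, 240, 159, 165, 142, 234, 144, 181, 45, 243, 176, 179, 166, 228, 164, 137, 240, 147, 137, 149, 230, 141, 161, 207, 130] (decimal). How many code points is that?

Byte at offset 0: 0xE5 = 11100101 → 3-byte char (#1). Advance 3.
Byte at offset 3: 0xCD = 11001101 → 2-byte char (#2). Advance 2.
Byte at offset 5: 0xF0 = 11110000 → 4-byte char (#3). Advance 4.
Byte at offset 9: 0xEA = 11101010 → 3-byte char (#4). Advance 3.
Byte at offset 12: 0x2D = 00101101 → 1-byte char (#5). Advance 1.
Byte at offset 13: 0xF3 = 11110011 → 4-byte char (#6). Advance 4.
Byte at offset 17: 0xE4 = 11100100 → 3-byte char (#7). Advance 3.
Byte at offset 20: 0xF0 = 11110000 → 4-byte char (#8). Advance 4.
Byte at offset 24: 0xE6 = 11100110 → 3-byte char (#9). Advance 3.
Byte at offset 27: 0xCF = 11001111 → 2-byte char (#10). Advance 2.
Reached end at offset 29 after 10 code points.

10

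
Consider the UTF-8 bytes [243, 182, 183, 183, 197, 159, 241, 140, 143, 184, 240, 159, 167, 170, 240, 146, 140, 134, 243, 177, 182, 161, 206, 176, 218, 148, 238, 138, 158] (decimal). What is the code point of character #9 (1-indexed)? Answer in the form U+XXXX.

Offset 0: leading byte 0xF3 = 11110011 → 4-byte char #1 = F3 B6 B7 B7.
Offset 4: leading byte 0xC5 = 11000101 → 2-byte char #2 = C5 9F.
Offset 6: leading byte 0xF1 = 11110001 → 4-byte char #3 = F1 8C 8F B8.
Offset 10: leading byte 0xF0 = 11110000 → 4-byte char #4 = F0 9F A7 AA.
Offset 14: leading byte 0xF0 = 11110000 → 4-byte char #5 = F0 92 8C 86.
Offset 18: leading byte 0xF3 = 11110011 → 4-byte char #6 = F3 B1 B6 A1.
Offset 22: leading byte 0xCE = 11001110 → 2-byte char #7 = CE B0.
Offset 24: leading byte 0xDA = 11011010 → 2-byte char #8 = DA 94.
Offset 26: leading byte 0xEE = 11101110 → 3-byte char #9 = EE 8A 9E.
Leading byte 0xEE = 11101110 matches 1110xxxx → 3-byte sequence.
Byte 1: 0xEE = 11101110, payload 1110 (4 bits).
Byte 2: 0x8A = 10001010 (10xxxxxx ✓), payload 001010.
Byte 3: 0x9E = 10011110 (10xxxxxx ✓), payload 011110.
Concatenate: 1110001010011110 = 0xE29E (16 bits → U+E29E).

U+E29E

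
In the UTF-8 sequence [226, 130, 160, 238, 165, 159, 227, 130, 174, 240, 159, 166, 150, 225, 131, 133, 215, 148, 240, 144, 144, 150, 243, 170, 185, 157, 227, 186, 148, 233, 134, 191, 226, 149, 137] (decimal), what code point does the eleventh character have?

U+2549

Offset 0: leading byte 0xE2 = 11100010 → 3-byte char #1 = E2 82 A0.
Offset 3: leading byte 0xEE = 11101110 → 3-byte char #2 = EE A5 9F.
Offset 6: leading byte 0xE3 = 11100011 → 3-byte char #3 = E3 82 AE.
Offset 9: leading byte 0xF0 = 11110000 → 4-byte char #4 = F0 9F A6 96.
Offset 13: leading byte 0xE1 = 11100001 → 3-byte char #5 = E1 83 85.
Offset 16: leading byte 0xD7 = 11010111 → 2-byte char #6 = D7 94.
Offset 18: leading byte 0xF0 = 11110000 → 4-byte char #7 = F0 90 90 96.
Offset 22: leading byte 0xF3 = 11110011 → 4-byte char #8 = F3 AA B9 9D.
Offset 26: leading byte 0xE3 = 11100011 → 3-byte char #9 = E3 BA 94.
Offset 29: leading byte 0xE9 = 11101001 → 3-byte char #10 = E9 86 BF.
Offset 32: leading byte 0xE2 = 11100010 → 3-byte char #11 = E2 95 89.
Leading byte 0xE2 = 11100010 matches 1110xxxx → 3-byte sequence.
Byte 1: 0xE2 = 11100010, payload 0010 (4 bits).
Byte 2: 0x95 = 10010101 (10xxxxxx ✓), payload 010101.
Byte 3: 0x89 = 10001001 (10xxxxxx ✓), payload 001001.
Concatenate: 0010010101001001 = 0x2549 (16 bits → U+2549).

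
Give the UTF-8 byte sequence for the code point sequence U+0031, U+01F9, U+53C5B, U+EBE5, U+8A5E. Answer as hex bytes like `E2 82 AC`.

31 C7 B9 F1 93 B1 9B EE AF A5 E8 A9 9E

U+0031: 1-byte form → 31.
U+01F9: 2-byte form → C7 B9.
U+53C5B: 4-byte form → F1 93 B1 9B.
U+EBE5: 3-byte form → EE AF A5.
U+8A5E: 3-byte form → E8 A9 9E.
Concatenated (13 bytes): 31 C7 B9 F1 93 B1 9B EE AF A5 E8 A9 9E.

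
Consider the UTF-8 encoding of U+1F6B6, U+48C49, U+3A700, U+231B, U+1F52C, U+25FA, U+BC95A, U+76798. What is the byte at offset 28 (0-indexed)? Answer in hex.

0x9E

U+1F6B6 → 4-byte form F0 9F 9A B6 at offsets 0–3.
U+48C49 → 4-byte form F1 88 B1 89 at offsets 4–7.
U+3A700 → 4-byte form F0 BA 9C 80 at offsets 8–11.
U+231B → 3-byte form E2 8C 9B at offsets 12–14.
U+1F52C → 4-byte form F0 9F 94 AC at offsets 15–18.
U+25FA → 3-byte form E2 97 BA at offsets 19–21.
U+BC95A → 4-byte form F2 BC A5 9A at offsets 22–25.
U+76798 → 4-byte form F1 B6 9E 98 at offsets 26–29.
Offset 28 falls in char 8's range; it's byte 3 of F1 B6 9E 98 = 0x9E.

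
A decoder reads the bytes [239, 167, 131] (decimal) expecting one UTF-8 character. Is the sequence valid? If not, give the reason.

valid

Leading byte 0xEF = 11101111 → 3-byte form.
Continuation bytes 0xA7=10100111, 0x83=10000011 all match 10xxxxxx.
Decoded value 0xF9C3 is ≥ 0x800 (shortest form) and not a surrogate.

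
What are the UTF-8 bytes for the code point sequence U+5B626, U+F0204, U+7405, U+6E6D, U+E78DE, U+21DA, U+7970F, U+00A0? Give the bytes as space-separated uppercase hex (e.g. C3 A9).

U+5B626: 4-byte form → F1 9B 98 A6.
U+F0204: 4-byte form → F3 B0 88 84.
U+7405: 3-byte form → E7 90 85.
U+6E6D: 3-byte form → E6 B9 AD.
U+E78DE: 4-byte form → F3 A7 A3 9E.
U+21DA: 3-byte form → E2 87 9A.
U+7970F: 4-byte form → F1 B9 9C 8F.
U+00A0: 2-byte form → C2 A0.
Concatenated (27 bytes): F1 9B 98 A6 F3 B0 88 84 E7 90 85 E6 B9 AD F3 A7 A3 9E E2 87 9A F1 B9 9C 8F C2 A0.

F1 9B 98 A6 F3 B0 88 84 E7 90 85 E6 B9 AD F3 A7 A3 9E E2 87 9A F1 B9 9C 8F C2 A0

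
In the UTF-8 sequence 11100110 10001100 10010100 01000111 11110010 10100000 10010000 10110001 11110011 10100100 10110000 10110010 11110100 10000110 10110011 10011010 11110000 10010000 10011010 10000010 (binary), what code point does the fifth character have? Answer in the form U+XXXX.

Offset 0: leading byte 0xE6 = 11100110 → 3-byte char #1 = E6 8C 94.
Offset 3: leading byte 0x47 = 01000111 → 1-byte char #2 = 47.
Offset 4: leading byte 0xF2 = 11110010 → 4-byte char #3 = F2 A0 90 B1.
Offset 8: leading byte 0xF3 = 11110011 → 4-byte char #4 = F3 A4 B0 B2.
Offset 12: leading byte 0xF4 = 11110100 → 4-byte char #5 = F4 86 B3 9A.
Leading byte 0xF4 = 11110100 matches 11110xxx → 4-byte sequence.
Byte 1: 0xF4 = 11110100, payload 100 (3 bits).
Byte 2: 0x86 = 10000110 (10xxxxxx ✓), payload 000110.
Byte 3: 0xB3 = 10110011 (10xxxxxx ✓), payload 110011.
Byte 4: 0x9A = 10011010 (10xxxxxx ✓), payload 011010.
Concatenate: 100000110110011011010 = 0x106CDA (21 bits → U+106CDA).

U+106CDA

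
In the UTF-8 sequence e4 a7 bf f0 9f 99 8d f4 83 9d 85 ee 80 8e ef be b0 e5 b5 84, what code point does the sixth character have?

U+5D44

Offset 0: leading byte 0xE4 = 11100100 → 3-byte char #1 = E4 A7 BF.
Offset 3: leading byte 0xF0 = 11110000 → 4-byte char #2 = F0 9F 99 8D.
Offset 7: leading byte 0xF4 = 11110100 → 4-byte char #3 = F4 83 9D 85.
Offset 11: leading byte 0xEE = 11101110 → 3-byte char #4 = EE 80 8E.
Offset 14: leading byte 0xEF = 11101111 → 3-byte char #5 = EF BE B0.
Offset 17: leading byte 0xE5 = 11100101 → 3-byte char #6 = E5 B5 84.
Leading byte 0xE5 = 11100101 matches 1110xxxx → 3-byte sequence.
Byte 1: 0xE5 = 11100101, payload 0101 (4 bits).
Byte 2: 0xB5 = 10110101 (10xxxxxx ✓), payload 110101.
Byte 3: 0x84 = 10000100 (10xxxxxx ✓), payload 000100.
Concatenate: 0101110101000100 = 0x5D44 (16 bits → U+5D44).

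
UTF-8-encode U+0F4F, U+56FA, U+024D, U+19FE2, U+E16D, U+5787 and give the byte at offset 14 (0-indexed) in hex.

U+0F4F → 3-byte form E0 BD 8F at offsets 0–2.
U+56FA → 3-byte form E5 9B BA at offsets 3–5.
U+024D → 2-byte form C9 8D at offsets 6–7.
U+19FE2 → 4-byte form F0 99 BF A2 at offsets 8–11.
U+E16D → 3-byte form EE 85 AD at offsets 12–14.
Offset 14 falls in char 5's range; it's byte 3 of EE 85 AD = 0xAD.

0xAD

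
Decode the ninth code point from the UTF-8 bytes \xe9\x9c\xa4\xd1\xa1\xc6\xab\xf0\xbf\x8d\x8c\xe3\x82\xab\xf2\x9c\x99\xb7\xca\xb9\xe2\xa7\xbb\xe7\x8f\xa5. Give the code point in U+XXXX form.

Offset 0: leading byte 0xE9 = 11101001 → 3-byte char #1 = E9 9C A4.
Offset 3: leading byte 0xD1 = 11010001 → 2-byte char #2 = D1 A1.
Offset 5: leading byte 0xC6 = 11000110 → 2-byte char #3 = C6 AB.
Offset 7: leading byte 0xF0 = 11110000 → 4-byte char #4 = F0 BF 8D 8C.
Offset 11: leading byte 0xE3 = 11100011 → 3-byte char #5 = E3 82 AB.
Offset 14: leading byte 0xF2 = 11110010 → 4-byte char #6 = F2 9C 99 B7.
Offset 18: leading byte 0xCA = 11001010 → 2-byte char #7 = CA B9.
Offset 20: leading byte 0xE2 = 11100010 → 3-byte char #8 = E2 A7 BB.
Offset 23: leading byte 0xE7 = 11100111 → 3-byte char #9 = E7 8F A5.
Leading byte 0xE7 = 11100111 matches 1110xxxx → 3-byte sequence.
Byte 1: 0xE7 = 11100111, payload 0111 (4 bits).
Byte 2: 0x8F = 10001111 (10xxxxxx ✓), payload 001111.
Byte 3: 0xA5 = 10100101 (10xxxxxx ✓), payload 100101.
Concatenate: 0111001111100101 = 0x73E5 (16 bits → U+73E5).

U+73E5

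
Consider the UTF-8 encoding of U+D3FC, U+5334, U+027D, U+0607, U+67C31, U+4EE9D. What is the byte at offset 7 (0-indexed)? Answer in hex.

U+D3FC → 3-byte form ED 8F BC at offsets 0–2.
U+5334 → 3-byte form E5 8C B4 at offsets 3–5.
U+027D → 2-byte form C9 BD at offsets 6–7.
Offset 7 falls in char 3's range; it's byte 2 of C9 BD = 0xBD.

0xBD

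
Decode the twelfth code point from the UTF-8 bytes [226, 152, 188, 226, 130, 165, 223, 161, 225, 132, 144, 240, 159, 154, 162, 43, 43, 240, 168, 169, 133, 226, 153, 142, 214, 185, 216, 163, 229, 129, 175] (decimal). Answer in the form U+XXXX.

U+506F

Offset 0: leading byte 0xE2 = 11100010 → 3-byte char #1 = E2 98 BC.
Offset 3: leading byte 0xE2 = 11100010 → 3-byte char #2 = E2 82 A5.
Offset 6: leading byte 0xDF = 11011111 → 2-byte char #3 = DF A1.
Offset 8: leading byte 0xE1 = 11100001 → 3-byte char #4 = E1 84 90.
Offset 11: leading byte 0xF0 = 11110000 → 4-byte char #5 = F0 9F 9A A2.
Offset 15: leading byte 0x2B = 00101011 → 1-byte char #6 = 2B.
Offset 16: leading byte 0x2B = 00101011 → 1-byte char #7 = 2B.
Offset 17: leading byte 0xF0 = 11110000 → 4-byte char #8 = F0 A8 A9 85.
Offset 21: leading byte 0xE2 = 11100010 → 3-byte char #9 = E2 99 8E.
Offset 24: leading byte 0xD6 = 11010110 → 2-byte char #10 = D6 B9.
Offset 26: leading byte 0xD8 = 11011000 → 2-byte char #11 = D8 A3.
Offset 28: leading byte 0xE5 = 11100101 → 3-byte char #12 = E5 81 AF.
Leading byte 0xE5 = 11100101 matches 1110xxxx → 3-byte sequence.
Byte 1: 0xE5 = 11100101, payload 0101 (4 bits).
Byte 2: 0x81 = 10000001 (10xxxxxx ✓), payload 000001.
Byte 3: 0xAF = 10101111 (10xxxxxx ✓), payload 101111.
Concatenate: 0101000001101111 = 0x506F (16 bits → U+506F).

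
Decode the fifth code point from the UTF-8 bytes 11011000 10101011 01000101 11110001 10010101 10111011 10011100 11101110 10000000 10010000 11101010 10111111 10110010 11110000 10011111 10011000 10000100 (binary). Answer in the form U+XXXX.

Offset 0: leading byte 0xD8 = 11011000 → 2-byte char #1 = D8 AB.
Offset 2: leading byte 0x45 = 01000101 → 1-byte char #2 = 45.
Offset 3: leading byte 0xF1 = 11110001 → 4-byte char #3 = F1 95 BB 9C.
Offset 7: leading byte 0xEE = 11101110 → 3-byte char #4 = EE 80 90.
Offset 10: leading byte 0xEA = 11101010 → 3-byte char #5 = EA BF B2.
Leading byte 0xEA = 11101010 matches 1110xxxx → 3-byte sequence.
Byte 1: 0xEA = 11101010, payload 1010 (4 bits).
Byte 2: 0xBF = 10111111 (10xxxxxx ✓), payload 111111.
Byte 3: 0xB2 = 10110010 (10xxxxxx ✓), payload 110010.
Concatenate: 1010111111110010 = 0xAFF2 (16 bits → U+AFF2).

U+AFF2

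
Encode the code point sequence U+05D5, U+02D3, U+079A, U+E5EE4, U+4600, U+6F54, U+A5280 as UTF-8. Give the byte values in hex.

U+05D5: 2-byte form → D7 95.
U+02D3: 2-byte form → CB 93.
U+079A: 2-byte form → DE 9A.
U+E5EE4: 4-byte form → F3 A5 BB A4.
U+4600: 3-byte form → E4 98 80.
U+6F54: 3-byte form → E6 BD 94.
U+A5280: 4-byte form → F2 A5 8A 80.
Concatenated (20 bytes): D7 95 CB 93 DE 9A F3 A5 BB A4 E4 98 80 E6 BD 94 F2 A5 8A 80.

D7 95 CB 93 DE 9A F3 A5 BB A4 E4 98 80 E6 BD 94 F2 A5 8A 80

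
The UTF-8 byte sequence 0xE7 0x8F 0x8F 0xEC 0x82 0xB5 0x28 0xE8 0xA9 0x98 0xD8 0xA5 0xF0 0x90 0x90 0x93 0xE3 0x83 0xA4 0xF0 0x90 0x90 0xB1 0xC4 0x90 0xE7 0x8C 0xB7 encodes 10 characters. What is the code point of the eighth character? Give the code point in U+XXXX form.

U+10431

Offset 0: leading byte 0xE7 = 11100111 → 3-byte char #1 = E7 8F 8F.
Offset 3: leading byte 0xEC = 11101100 → 3-byte char #2 = EC 82 B5.
Offset 6: leading byte 0x28 = 00101000 → 1-byte char #3 = 28.
Offset 7: leading byte 0xE8 = 11101000 → 3-byte char #4 = E8 A9 98.
Offset 10: leading byte 0xD8 = 11011000 → 2-byte char #5 = D8 A5.
Offset 12: leading byte 0xF0 = 11110000 → 4-byte char #6 = F0 90 90 93.
Offset 16: leading byte 0xE3 = 11100011 → 3-byte char #7 = E3 83 A4.
Offset 19: leading byte 0xF0 = 11110000 → 4-byte char #8 = F0 90 90 B1.
Leading byte 0xF0 = 11110000 matches 11110xxx → 4-byte sequence.
Byte 1: 0xF0 = 11110000, payload 000 (3 bits).
Byte 2: 0x90 = 10010000 (10xxxxxx ✓), payload 010000.
Byte 3: 0x90 = 10010000 (10xxxxxx ✓), payload 010000.
Byte 4: 0xB1 = 10110001 (10xxxxxx ✓), payload 110001.
Concatenate: 000010000010000110001 = 0x10431 (21 bits → U+10431).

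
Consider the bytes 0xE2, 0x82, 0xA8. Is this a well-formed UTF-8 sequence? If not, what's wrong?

Leading byte 0xE2 = 11100010 → 3-byte form.
Continuation bytes 0x82=10000010, 0xA8=10101000 all match 10xxxxxx.
Decoded value 0x20A8 is ≥ 0x800 (shortest form) and not a surrogate.

valid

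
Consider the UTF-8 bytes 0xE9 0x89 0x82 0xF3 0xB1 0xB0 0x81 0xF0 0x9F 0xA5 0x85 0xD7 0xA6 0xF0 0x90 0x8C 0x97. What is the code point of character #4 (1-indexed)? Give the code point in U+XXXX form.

U+05E6

Offset 0: leading byte 0xE9 = 11101001 → 3-byte char #1 = E9 89 82.
Offset 3: leading byte 0xF3 = 11110011 → 4-byte char #2 = F3 B1 B0 81.
Offset 7: leading byte 0xF0 = 11110000 → 4-byte char #3 = F0 9F A5 85.
Offset 11: leading byte 0xD7 = 11010111 → 2-byte char #4 = D7 A6.
Leading byte 0xD7 = 11010111 matches 110xxxxx → 2-byte sequence.
Byte 1: 0xD7 = 11010111, payload 10111 (5 bits).
Byte 2: 0xA6 = 10100110 (10xxxxxx ✓), payload 100110.
Concatenate: 10111100110 = 0x5E6 (11 bits → U+05E6).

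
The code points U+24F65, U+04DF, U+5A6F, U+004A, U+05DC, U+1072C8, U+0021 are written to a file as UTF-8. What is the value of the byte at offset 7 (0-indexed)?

0xA9

U+24F65 → 4-byte form F0 A4 BD A5 at offsets 0–3.
U+04DF → 2-byte form D3 9F at offsets 4–5.
U+5A6F → 3-byte form E5 A9 AF at offsets 6–8.
Offset 7 falls in char 3's range; it's byte 2 of E5 A9 AF = 0xA9.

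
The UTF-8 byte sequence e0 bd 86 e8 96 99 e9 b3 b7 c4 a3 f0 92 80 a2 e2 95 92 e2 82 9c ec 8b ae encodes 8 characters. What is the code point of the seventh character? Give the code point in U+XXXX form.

U+209C

Offset 0: leading byte 0xE0 = 11100000 → 3-byte char #1 = E0 BD 86.
Offset 3: leading byte 0xE8 = 11101000 → 3-byte char #2 = E8 96 99.
Offset 6: leading byte 0xE9 = 11101001 → 3-byte char #3 = E9 B3 B7.
Offset 9: leading byte 0xC4 = 11000100 → 2-byte char #4 = C4 A3.
Offset 11: leading byte 0xF0 = 11110000 → 4-byte char #5 = F0 92 80 A2.
Offset 15: leading byte 0xE2 = 11100010 → 3-byte char #6 = E2 95 92.
Offset 18: leading byte 0xE2 = 11100010 → 3-byte char #7 = E2 82 9C.
Leading byte 0xE2 = 11100010 matches 1110xxxx → 3-byte sequence.
Byte 1: 0xE2 = 11100010, payload 0010 (4 bits).
Byte 2: 0x82 = 10000010 (10xxxxxx ✓), payload 000010.
Byte 3: 0x9C = 10011100 (10xxxxxx ✓), payload 011100.
Concatenate: 0010000010011100 = 0x209C (16 bits → U+209C).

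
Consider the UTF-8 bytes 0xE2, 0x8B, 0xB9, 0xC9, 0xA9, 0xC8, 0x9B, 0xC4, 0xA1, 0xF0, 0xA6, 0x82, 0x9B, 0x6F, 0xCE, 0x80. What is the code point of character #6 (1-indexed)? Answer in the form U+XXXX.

U+006F

Offset 0: leading byte 0xE2 = 11100010 → 3-byte char #1 = E2 8B B9.
Offset 3: leading byte 0xC9 = 11001001 → 2-byte char #2 = C9 A9.
Offset 5: leading byte 0xC8 = 11001000 → 2-byte char #3 = C8 9B.
Offset 7: leading byte 0xC4 = 11000100 → 2-byte char #4 = C4 A1.
Offset 9: leading byte 0xF0 = 11110000 → 4-byte char #5 = F0 A6 82 9B.
Offset 13: leading byte 0x6F = 01101111 → 1-byte char #6 = 6F.
Leading byte 0x6F = 01101111 matches 0xxxxxxx → 1-byte sequence.
Byte 1: 0x6F = 01101111, payload 1101111 (7 bits).
Concatenate: 1101111 = 0x6F (7 bits → U+006F).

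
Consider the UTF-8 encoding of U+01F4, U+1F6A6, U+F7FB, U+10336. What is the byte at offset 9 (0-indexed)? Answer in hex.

U+01F4 → 2-byte form C7 B4 at offsets 0–1.
U+1F6A6 → 4-byte form F0 9F 9A A6 at offsets 2–5.
U+F7FB → 3-byte form EF 9F BB at offsets 6–8.
U+10336 → 4-byte form F0 90 8C B6 at offsets 9–12.
Offset 9 falls in char 4's range; it's byte 1 of F0 90 8C B6 = 0xF0.

0xF0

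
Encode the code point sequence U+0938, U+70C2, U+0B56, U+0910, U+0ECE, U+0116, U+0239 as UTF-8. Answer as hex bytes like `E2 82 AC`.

U+0938: 3-byte form → E0 A4 B8.
U+70C2: 3-byte form → E7 83 82.
U+0B56: 3-byte form → E0 AD 96.
U+0910: 3-byte form → E0 A4 90.
U+0ECE: 3-byte form → E0 BB 8E.
U+0116: 2-byte form → C4 96.
U+0239: 2-byte form → C8 B9.
Concatenated (19 bytes): E0 A4 B8 E7 83 82 E0 AD 96 E0 A4 90 E0 BB 8E C4 96 C8 B9.

E0 A4 B8 E7 83 82 E0 AD 96 E0 A4 90 E0 BB 8E C4 96 C8 B9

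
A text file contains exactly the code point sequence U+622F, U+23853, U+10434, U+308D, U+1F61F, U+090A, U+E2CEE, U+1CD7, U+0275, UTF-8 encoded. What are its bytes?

U+622F: 3-byte form → E6 88 AF.
U+23853: 4-byte form → F0 A3 A1 93.
U+10434: 4-byte form → F0 90 90 B4.
U+308D: 3-byte form → E3 82 8D.
U+1F61F: 4-byte form → F0 9F 98 9F.
U+090A: 3-byte form → E0 A4 8A.
U+E2CEE: 4-byte form → F3 A2 B3 AE.
U+1CD7: 3-byte form → E1 B3 97.
U+0275: 2-byte form → C9 B5.
Concatenated (30 bytes): E6 88 AF F0 A3 A1 93 F0 90 90 B4 E3 82 8D F0 9F 98 9F E0 A4 8A F3 A2 B3 AE E1 B3 97 C9 B5.

E6 88 AF F0 A3 A1 93 F0 90 90 B4 E3 82 8D F0 9F 98 9F E0 A4 8A F3 A2 B3 AE E1 B3 97 C9 B5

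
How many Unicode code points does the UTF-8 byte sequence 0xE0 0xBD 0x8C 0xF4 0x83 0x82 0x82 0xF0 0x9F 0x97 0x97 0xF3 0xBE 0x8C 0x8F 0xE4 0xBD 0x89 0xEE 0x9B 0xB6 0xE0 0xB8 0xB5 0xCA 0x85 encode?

Byte at offset 0: 0xE0 = 11100000 → 3-byte char (#1). Advance 3.
Byte at offset 3: 0xF4 = 11110100 → 4-byte char (#2). Advance 4.
Byte at offset 7: 0xF0 = 11110000 → 4-byte char (#3). Advance 4.
Byte at offset 11: 0xF3 = 11110011 → 4-byte char (#4). Advance 4.
Byte at offset 15: 0xE4 = 11100100 → 3-byte char (#5). Advance 3.
Byte at offset 18: 0xEE = 11101110 → 3-byte char (#6). Advance 3.
Byte at offset 21: 0xE0 = 11100000 → 3-byte char (#7). Advance 3.
Byte at offset 24: 0xCA = 11001010 → 2-byte char (#8). Advance 2.
Reached end at offset 26 after 8 code points.

8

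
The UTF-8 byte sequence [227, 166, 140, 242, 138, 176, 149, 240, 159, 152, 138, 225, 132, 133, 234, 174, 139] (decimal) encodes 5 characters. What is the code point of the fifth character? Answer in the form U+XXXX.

U+AB8B

Offset 0: leading byte 0xE3 = 11100011 → 3-byte char #1 = E3 A6 8C.
Offset 3: leading byte 0xF2 = 11110010 → 4-byte char #2 = F2 8A B0 95.
Offset 7: leading byte 0xF0 = 11110000 → 4-byte char #3 = F0 9F 98 8A.
Offset 11: leading byte 0xE1 = 11100001 → 3-byte char #4 = E1 84 85.
Offset 14: leading byte 0xEA = 11101010 → 3-byte char #5 = EA AE 8B.
Leading byte 0xEA = 11101010 matches 1110xxxx → 3-byte sequence.
Byte 1: 0xEA = 11101010, payload 1010 (4 bits).
Byte 2: 0xAE = 10101110 (10xxxxxx ✓), payload 101110.
Byte 3: 0x8B = 10001011 (10xxxxxx ✓), payload 001011.
Concatenate: 1010101110001011 = 0xAB8B (16 bits → U+AB8B).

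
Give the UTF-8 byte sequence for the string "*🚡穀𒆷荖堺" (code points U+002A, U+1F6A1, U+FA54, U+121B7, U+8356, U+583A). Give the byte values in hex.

2A F0 9F 9A A1 EF A9 94 F0 92 86 B7 E8 8D 96 E5 A0 BA

U+002A: 1-byte form → 2A.
U+1F6A1: 4-byte form → F0 9F 9A A1.
U+FA54: 3-byte form → EF A9 94.
U+121B7: 4-byte form → F0 92 86 B7.
U+8356: 3-byte form → E8 8D 96.
U+583A: 3-byte form → E5 A0 BA.
Concatenated (18 bytes): 2A F0 9F 9A A1 EF A9 94 F0 92 86 B7 E8 8D 96 E5 A0 BA.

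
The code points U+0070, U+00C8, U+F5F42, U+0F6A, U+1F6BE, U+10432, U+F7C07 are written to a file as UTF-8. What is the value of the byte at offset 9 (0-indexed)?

0xAA

U+0070 → 1-byte form 70 at offsets 0–0.
U+00C8 → 2-byte form C3 88 at offsets 1–2.
U+F5F42 → 4-byte form F3 B5 BD 82 at offsets 3–6.
U+0F6A → 3-byte form E0 BD AA at offsets 7–9.
Offset 9 falls in char 4's range; it's byte 3 of E0 BD AA = 0xAA.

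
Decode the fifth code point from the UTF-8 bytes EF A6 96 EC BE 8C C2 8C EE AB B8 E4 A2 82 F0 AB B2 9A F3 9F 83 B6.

U+4882

Offset 0: leading byte 0xEF = 11101111 → 3-byte char #1 = EF A6 96.
Offset 3: leading byte 0xEC = 11101100 → 3-byte char #2 = EC BE 8C.
Offset 6: leading byte 0xC2 = 11000010 → 2-byte char #3 = C2 8C.
Offset 8: leading byte 0xEE = 11101110 → 3-byte char #4 = EE AB B8.
Offset 11: leading byte 0xE4 = 11100100 → 3-byte char #5 = E4 A2 82.
Leading byte 0xE4 = 11100100 matches 1110xxxx → 3-byte sequence.
Byte 1: 0xE4 = 11100100, payload 0100 (4 bits).
Byte 2: 0xA2 = 10100010 (10xxxxxx ✓), payload 100010.
Byte 3: 0x82 = 10000010 (10xxxxxx ✓), payload 000010.
Concatenate: 0100100010000010 = 0x4882 (16 bits → U+4882).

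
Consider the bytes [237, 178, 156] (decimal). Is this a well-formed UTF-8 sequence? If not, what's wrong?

invalid (encodes a surrogate (U+D800–U+DFFF))

Structurally a 3-byte sequence; payload = 0xDC9C.
But 0xDC9C is in U+D800–U+DFFF, the surrogate range. Surrogates are not Unicode scalar values and are forbidden in UTF-8.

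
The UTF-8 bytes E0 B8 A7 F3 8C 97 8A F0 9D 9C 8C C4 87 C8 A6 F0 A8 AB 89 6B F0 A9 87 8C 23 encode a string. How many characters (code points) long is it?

Byte at offset 0: 0xE0 = 11100000 → 3-byte char (#1). Advance 3.
Byte at offset 3: 0xF3 = 11110011 → 4-byte char (#2). Advance 4.
Byte at offset 7: 0xF0 = 11110000 → 4-byte char (#3). Advance 4.
Byte at offset 11: 0xC4 = 11000100 → 2-byte char (#4). Advance 2.
Byte at offset 13: 0xC8 = 11001000 → 2-byte char (#5). Advance 2.
Byte at offset 15: 0xF0 = 11110000 → 4-byte char (#6). Advance 4.
Byte at offset 19: 0x6B = 01101011 → 1-byte char (#7). Advance 1.
Byte at offset 20: 0xF0 = 11110000 → 4-byte char (#8). Advance 4.
Byte at offset 24: 0x23 = 00100011 → 1-byte char (#9). Advance 1.
Reached end at offset 25 after 9 code points.

9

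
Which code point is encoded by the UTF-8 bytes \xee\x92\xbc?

Leading byte 0xEE = 11101110 matches 1110xxxx → 3-byte sequence.
Byte 1: 0xEE = 11101110, payload 1110 (4 bits).
Byte 2: 0x92 = 10010010 (10xxxxxx ✓), payload 010010.
Byte 3: 0xBC = 10111100 (10xxxxxx ✓), payload 111100.
Concatenate: 1110010010111100 = 0xE4BC (16 bits → U+E4BC).

U+E4BC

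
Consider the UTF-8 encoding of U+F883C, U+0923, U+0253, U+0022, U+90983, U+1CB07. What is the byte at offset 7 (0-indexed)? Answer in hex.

0xC9

U+F883C → 4-byte form F3 B8 A0 BC at offsets 0–3.
U+0923 → 3-byte form E0 A4 A3 at offsets 4–6.
U+0253 → 2-byte form C9 93 at offsets 7–8.
Offset 7 falls in char 3's range; it's byte 1 of C9 93 = 0xC9.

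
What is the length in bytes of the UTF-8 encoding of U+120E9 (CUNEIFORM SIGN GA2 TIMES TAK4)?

U+120E9 = 0x120E9. UTF-8 uses 1 byte below 0x80, 2 below 0x800, 3 below 0x10000, 4 up to 0x10FFFF. 0x120E9 is in U+10000–U+10FFFF → 4 bytes.

4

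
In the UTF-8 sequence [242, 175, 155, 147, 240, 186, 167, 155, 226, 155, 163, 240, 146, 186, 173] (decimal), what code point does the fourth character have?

U+12EAD

Offset 0: leading byte 0xF2 = 11110010 → 4-byte char #1 = F2 AF 9B 93.
Offset 4: leading byte 0xF0 = 11110000 → 4-byte char #2 = F0 BA A7 9B.
Offset 8: leading byte 0xE2 = 11100010 → 3-byte char #3 = E2 9B A3.
Offset 11: leading byte 0xF0 = 11110000 → 4-byte char #4 = F0 92 BA AD.
Leading byte 0xF0 = 11110000 matches 11110xxx → 4-byte sequence.
Byte 1: 0xF0 = 11110000, payload 000 (3 bits).
Byte 2: 0x92 = 10010010 (10xxxxxx ✓), payload 010010.
Byte 3: 0xBA = 10111010 (10xxxxxx ✓), payload 111010.
Byte 4: 0xAD = 10101101 (10xxxxxx ✓), payload 101101.
Concatenate: 000010010111010101101 = 0x12EAD (21 bits → U+12EAD).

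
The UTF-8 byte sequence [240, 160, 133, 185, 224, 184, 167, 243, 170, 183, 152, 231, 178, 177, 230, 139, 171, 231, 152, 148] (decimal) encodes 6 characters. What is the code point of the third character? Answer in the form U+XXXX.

Offset 0: leading byte 0xF0 = 11110000 → 4-byte char #1 = F0 A0 85 B9.
Offset 4: leading byte 0xE0 = 11100000 → 3-byte char #2 = E0 B8 A7.
Offset 7: leading byte 0xF3 = 11110011 → 4-byte char #3 = F3 AA B7 98.
Leading byte 0xF3 = 11110011 matches 11110xxx → 4-byte sequence.
Byte 1: 0xF3 = 11110011, payload 011 (3 bits).
Byte 2: 0xAA = 10101010 (10xxxxxx ✓), payload 101010.
Byte 3: 0xB7 = 10110111 (10xxxxxx ✓), payload 110111.
Byte 4: 0x98 = 10011000 (10xxxxxx ✓), payload 011000.
Concatenate: 011101010110111011000 = 0xEADD8 (21 bits → U+EADD8).

U+EADD8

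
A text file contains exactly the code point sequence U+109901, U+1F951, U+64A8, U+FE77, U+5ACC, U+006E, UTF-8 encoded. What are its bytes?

U+109901: 4-byte form → F4 89 A4 81.
U+1F951: 4-byte form → F0 9F A5 91.
U+64A8: 3-byte form → E6 92 A8.
U+FE77: 3-byte form → EF B9 B7.
U+5ACC: 3-byte form → E5 AB 8C.
U+006E: 1-byte form → 6E.
Concatenated (18 bytes): F4 89 A4 81 F0 9F A5 91 E6 92 A8 EF B9 B7 E5 AB 8C 6E.

F4 89 A4 81 F0 9F A5 91 E6 92 A8 EF B9 B7 E5 AB 8C 6E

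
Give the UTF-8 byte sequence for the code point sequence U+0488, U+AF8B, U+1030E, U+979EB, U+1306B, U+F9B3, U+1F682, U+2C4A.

D2 88 EA BE 8B F0 90 8C 8E F2 97 A7 AB F0 93 81 AB EF A6 B3 F0 9F 9A 82 E2 B1 8A

U+0488: 2-byte form → D2 88.
U+AF8B: 3-byte form → EA BE 8B.
U+1030E: 4-byte form → F0 90 8C 8E.
U+979EB: 4-byte form → F2 97 A7 AB.
U+1306B: 4-byte form → F0 93 81 AB.
U+F9B3: 3-byte form → EF A6 B3.
U+1F682: 4-byte form → F0 9F 9A 82.
U+2C4A: 3-byte form → E2 B1 8A.
Concatenated (27 bytes): D2 88 EA BE 8B F0 90 8C 8E F2 97 A7 AB F0 93 81 AB EF A6 B3 F0 9F 9A 82 E2 B1 8A.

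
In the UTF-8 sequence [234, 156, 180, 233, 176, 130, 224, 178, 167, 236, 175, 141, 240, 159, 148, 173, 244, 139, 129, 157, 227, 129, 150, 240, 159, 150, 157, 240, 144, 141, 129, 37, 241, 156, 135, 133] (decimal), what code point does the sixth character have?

U+10B05D

Offset 0: leading byte 0xEA = 11101010 → 3-byte char #1 = EA 9C B4.
Offset 3: leading byte 0xE9 = 11101001 → 3-byte char #2 = E9 B0 82.
Offset 6: leading byte 0xE0 = 11100000 → 3-byte char #3 = E0 B2 A7.
Offset 9: leading byte 0xEC = 11101100 → 3-byte char #4 = EC AF 8D.
Offset 12: leading byte 0xF0 = 11110000 → 4-byte char #5 = F0 9F 94 AD.
Offset 16: leading byte 0xF4 = 11110100 → 4-byte char #6 = F4 8B 81 9D.
Leading byte 0xF4 = 11110100 matches 11110xxx → 4-byte sequence.
Byte 1: 0xF4 = 11110100, payload 100 (3 bits).
Byte 2: 0x8B = 10001011 (10xxxxxx ✓), payload 001011.
Byte 3: 0x81 = 10000001 (10xxxxxx ✓), payload 000001.
Byte 4: 0x9D = 10011101 (10xxxxxx ✓), payload 011101.
Concatenate: 100001011000001011101 = 0x10B05D (21 bits → U+10B05D).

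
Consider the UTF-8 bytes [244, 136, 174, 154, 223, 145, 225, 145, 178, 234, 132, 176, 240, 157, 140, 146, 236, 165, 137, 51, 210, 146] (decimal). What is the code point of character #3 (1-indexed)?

Offset 0: leading byte 0xF4 = 11110100 → 4-byte char #1 = F4 88 AE 9A.
Offset 4: leading byte 0xDF = 11011111 → 2-byte char #2 = DF 91.
Offset 6: leading byte 0xE1 = 11100001 → 3-byte char #3 = E1 91 B2.
Leading byte 0xE1 = 11100001 matches 1110xxxx → 3-byte sequence.
Byte 1: 0xE1 = 11100001, payload 0001 (4 bits).
Byte 2: 0x91 = 10010001 (10xxxxxx ✓), payload 010001.
Byte 3: 0xB2 = 10110010 (10xxxxxx ✓), payload 110010.
Concatenate: 0001010001110010 = 0x1472 (16 bits → U+1472).

U+1472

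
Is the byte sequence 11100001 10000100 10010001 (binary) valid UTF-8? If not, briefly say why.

Leading byte 0xE1 = 11100001 → 3-byte form.
Continuation bytes 0x84=10000100, 0x91=10010001 all match 10xxxxxx.
Decoded value 0x1111 is ≥ 0x800 (shortest form) and not a surrogate.

valid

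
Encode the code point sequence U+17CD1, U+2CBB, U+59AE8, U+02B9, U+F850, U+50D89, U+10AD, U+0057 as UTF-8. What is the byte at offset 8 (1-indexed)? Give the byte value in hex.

1-indexed offset 8 is 0-indexed offset 7.
U+17CD1 → 4-byte form F0 97 B3 91 at offsets 0–3.
U+2CBB → 3-byte form E2 B2 BB at offsets 4–6.
U+59AE8 → 4-byte form F1 99 AB A8 at offsets 7–10.
Offset 7 falls in char 3's range; it's byte 1 of F1 99 AB A8 = 0xF1.

0xF1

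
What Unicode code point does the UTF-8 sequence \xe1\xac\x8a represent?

U+1B0A

Leading byte 0xE1 = 11100001 matches 1110xxxx → 3-byte sequence.
Byte 1: 0xE1 = 11100001, payload 0001 (4 bits).
Byte 2: 0xAC = 10101100 (10xxxxxx ✓), payload 101100.
Byte 3: 0x8A = 10001010 (10xxxxxx ✓), payload 001010.
Concatenate: 0001101100001010 = 0x1B0A (16 bits → U+1B0A).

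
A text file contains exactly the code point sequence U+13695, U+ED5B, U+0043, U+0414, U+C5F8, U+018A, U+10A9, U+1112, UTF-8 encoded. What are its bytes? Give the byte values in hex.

U+13695: 4-byte form → F0 93 9A 95.
U+ED5B: 3-byte form → EE B5 9B.
U+0043: 1-byte form → 43.
U+0414: 2-byte form → D0 94.
U+C5F8: 3-byte form → EC 97 B8.
U+018A: 2-byte form → C6 8A.
U+10A9: 3-byte form → E1 82 A9.
U+1112: 3-byte form → E1 84 92.
Concatenated (21 bytes): F0 93 9A 95 EE B5 9B 43 D0 94 EC 97 B8 C6 8A E1 82 A9 E1 84 92.

F0 93 9A 95 EE B5 9B 43 D0 94 EC 97 B8 C6 8A E1 82 A9 E1 84 92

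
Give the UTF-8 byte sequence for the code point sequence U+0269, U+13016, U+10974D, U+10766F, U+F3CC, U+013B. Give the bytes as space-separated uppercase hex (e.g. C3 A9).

U+0269: 2-byte form → C9 A9.
U+13016: 4-byte form → F0 93 80 96.
U+10974D: 4-byte form → F4 89 9D 8D.
U+10766F: 4-byte form → F4 87 99 AF.
U+F3CC: 3-byte form → EF 8F 8C.
U+013B: 2-byte form → C4 BB.
Concatenated (19 bytes): C9 A9 F0 93 80 96 F4 89 9D 8D F4 87 99 AF EF 8F 8C C4 BB.

C9 A9 F0 93 80 96 F4 89 9D 8D F4 87 99 AF EF 8F 8C C4 BB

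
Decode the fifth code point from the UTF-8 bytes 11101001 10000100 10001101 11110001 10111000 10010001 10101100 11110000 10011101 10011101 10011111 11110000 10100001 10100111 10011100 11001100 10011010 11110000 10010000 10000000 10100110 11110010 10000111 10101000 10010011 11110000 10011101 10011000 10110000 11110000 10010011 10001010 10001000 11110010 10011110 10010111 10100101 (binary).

U+031A

Offset 0: leading byte 0xE9 = 11101001 → 3-byte char #1 = E9 84 8D.
Offset 3: leading byte 0xF1 = 11110001 → 4-byte char #2 = F1 B8 91 AC.
Offset 7: leading byte 0xF0 = 11110000 → 4-byte char #3 = F0 9D 9D 9F.
Offset 11: leading byte 0xF0 = 11110000 → 4-byte char #4 = F0 A1 A7 9C.
Offset 15: leading byte 0xCC = 11001100 → 2-byte char #5 = CC 9A.
Leading byte 0xCC = 11001100 matches 110xxxxx → 2-byte sequence.
Byte 1: 0xCC = 11001100, payload 01100 (5 bits).
Byte 2: 0x9A = 10011010 (10xxxxxx ✓), payload 011010.
Concatenate: 01100011010 = 0x31A (11 bits → U+031A).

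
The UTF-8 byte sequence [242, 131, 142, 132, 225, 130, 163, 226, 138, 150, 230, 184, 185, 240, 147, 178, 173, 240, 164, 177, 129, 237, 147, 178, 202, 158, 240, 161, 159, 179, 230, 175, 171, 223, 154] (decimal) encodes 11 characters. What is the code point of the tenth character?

U+6BEB

Offset 0: leading byte 0xF2 = 11110010 → 4-byte char #1 = F2 83 8E 84.
Offset 4: leading byte 0xE1 = 11100001 → 3-byte char #2 = E1 82 A3.
Offset 7: leading byte 0xE2 = 11100010 → 3-byte char #3 = E2 8A 96.
Offset 10: leading byte 0xE6 = 11100110 → 3-byte char #4 = E6 B8 B9.
Offset 13: leading byte 0xF0 = 11110000 → 4-byte char #5 = F0 93 B2 AD.
Offset 17: leading byte 0xF0 = 11110000 → 4-byte char #6 = F0 A4 B1 81.
Offset 21: leading byte 0xED = 11101101 → 3-byte char #7 = ED 93 B2.
Offset 24: leading byte 0xCA = 11001010 → 2-byte char #8 = CA 9E.
Offset 26: leading byte 0xF0 = 11110000 → 4-byte char #9 = F0 A1 9F B3.
Offset 30: leading byte 0xE6 = 11100110 → 3-byte char #10 = E6 AF AB.
Leading byte 0xE6 = 11100110 matches 1110xxxx → 3-byte sequence.
Byte 1: 0xE6 = 11100110, payload 0110 (4 bits).
Byte 2: 0xAF = 10101111 (10xxxxxx ✓), payload 101111.
Byte 3: 0xAB = 10101011 (10xxxxxx ✓), payload 101011.
Concatenate: 0110101111101011 = 0x6BEB (16 bits → U+6BEB).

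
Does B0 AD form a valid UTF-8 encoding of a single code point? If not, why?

Byte 0xB0 = 10110000 has the form 10xxxxxx — a continuation byte — but there is no preceding leading byte.

invalid (continuation byte with no leading byte)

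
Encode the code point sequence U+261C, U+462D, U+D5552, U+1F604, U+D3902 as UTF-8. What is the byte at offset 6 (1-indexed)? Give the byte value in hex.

1-indexed offset 6 is 0-indexed offset 5.
U+261C → 3-byte form E2 98 9C at offsets 0–2.
U+462D → 3-byte form E4 98 AD at offsets 3–5.
Offset 5 falls in char 2's range; it's byte 3 of E4 98 AD = 0xAD.

0xAD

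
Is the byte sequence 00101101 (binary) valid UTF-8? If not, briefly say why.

valid

Leading byte 0x2D = 00101101 → 1-byte form.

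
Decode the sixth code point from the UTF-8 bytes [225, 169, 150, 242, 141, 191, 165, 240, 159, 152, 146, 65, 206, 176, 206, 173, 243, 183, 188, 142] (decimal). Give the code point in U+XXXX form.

U+03AD

Offset 0: leading byte 0xE1 = 11100001 → 3-byte char #1 = E1 A9 96.
Offset 3: leading byte 0xF2 = 11110010 → 4-byte char #2 = F2 8D BF A5.
Offset 7: leading byte 0xF0 = 11110000 → 4-byte char #3 = F0 9F 98 92.
Offset 11: leading byte 0x41 = 01000001 → 1-byte char #4 = 41.
Offset 12: leading byte 0xCE = 11001110 → 2-byte char #5 = CE B0.
Offset 14: leading byte 0xCE = 11001110 → 2-byte char #6 = CE AD.
Leading byte 0xCE = 11001110 matches 110xxxxx → 2-byte sequence.
Byte 1: 0xCE = 11001110, payload 01110 (5 bits).
Byte 2: 0xAD = 10101101 (10xxxxxx ✓), payload 101101.
Concatenate: 01110101101 = 0x3AD (11 bits → U+03AD).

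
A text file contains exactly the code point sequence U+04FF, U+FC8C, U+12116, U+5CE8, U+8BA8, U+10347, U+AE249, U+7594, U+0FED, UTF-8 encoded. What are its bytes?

D3 BF EF B2 8C F0 92 84 96 E5 B3 A8 E8 AE A8 F0 90 8D 87 F2 AE 89 89 E7 96 94 E0 BF AD

U+04FF: 2-byte form → D3 BF.
U+FC8C: 3-byte form → EF B2 8C.
U+12116: 4-byte form → F0 92 84 96.
U+5CE8: 3-byte form → E5 B3 A8.
U+8BA8: 3-byte form → E8 AE A8.
U+10347: 4-byte form → F0 90 8D 87.
U+AE249: 4-byte form → F2 AE 89 89.
U+7594: 3-byte form → E7 96 94.
U+0FED: 3-byte form → E0 BF AD.
Concatenated (29 bytes): D3 BF EF B2 8C F0 92 84 96 E5 B3 A8 E8 AE A8 F0 90 8D 87 F2 AE 89 89 E7 96 94 E0 BF AD.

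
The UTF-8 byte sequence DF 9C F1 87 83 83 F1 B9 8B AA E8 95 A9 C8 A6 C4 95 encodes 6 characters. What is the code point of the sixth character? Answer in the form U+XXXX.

Offset 0: leading byte 0xDF = 11011111 → 2-byte char #1 = DF 9C.
Offset 2: leading byte 0xF1 = 11110001 → 4-byte char #2 = F1 87 83 83.
Offset 6: leading byte 0xF1 = 11110001 → 4-byte char #3 = F1 B9 8B AA.
Offset 10: leading byte 0xE8 = 11101000 → 3-byte char #4 = E8 95 A9.
Offset 13: leading byte 0xC8 = 11001000 → 2-byte char #5 = C8 A6.
Offset 15: leading byte 0xC4 = 11000100 → 2-byte char #6 = C4 95.
Leading byte 0xC4 = 11000100 matches 110xxxxx → 2-byte sequence.
Byte 1: 0xC4 = 11000100, payload 00100 (5 bits).
Byte 2: 0x95 = 10010101 (10xxxxxx ✓), payload 010101.
Concatenate: 00100010101 = 0x115 (11 bits → U+0115).

U+0115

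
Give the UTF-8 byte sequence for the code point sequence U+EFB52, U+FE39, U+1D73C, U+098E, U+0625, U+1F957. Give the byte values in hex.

U+EFB52: 4-byte form → F3 AF AD 92.
U+FE39: 3-byte form → EF B8 B9.
U+1D73C: 4-byte form → F0 9D 9C BC.
U+098E: 3-byte form → E0 A6 8E.
U+0625: 2-byte form → D8 A5.
U+1F957: 4-byte form → F0 9F A5 97.
Concatenated (20 bytes): F3 AF AD 92 EF B8 B9 F0 9D 9C BC E0 A6 8E D8 A5 F0 9F A5 97.

F3 AF AD 92 EF B8 B9 F0 9D 9C BC E0 A6 8E D8 A5 F0 9F A5 97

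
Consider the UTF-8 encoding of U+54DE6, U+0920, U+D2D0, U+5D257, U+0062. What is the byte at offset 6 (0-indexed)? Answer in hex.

U+54DE6 → 4-byte form F1 94 B7 A6 at offsets 0–3.
U+0920 → 3-byte form E0 A4 A0 at offsets 4–6.
Offset 6 falls in char 2's range; it's byte 3 of E0 A4 A0 = 0xA0.

0xA0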